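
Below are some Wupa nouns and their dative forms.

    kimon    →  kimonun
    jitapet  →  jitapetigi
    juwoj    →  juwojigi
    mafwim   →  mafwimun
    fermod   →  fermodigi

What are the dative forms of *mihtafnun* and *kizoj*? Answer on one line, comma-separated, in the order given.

mihtafnunun, kizojigi

Looking at the final consonant of each stem: -un when the stem ends in a nasal (*kimon*, *mafwim*); -igi when the stem ends in a non-nasal consonant (*jitapet*, *juwoj*, *fermod*).
*mihtafnun*: final consonant = /n/, a nasal → -un → *mihtafnunun*.
*kizoj* — final consonant /j/ (non-nasal) → -igi → *kizojigi*.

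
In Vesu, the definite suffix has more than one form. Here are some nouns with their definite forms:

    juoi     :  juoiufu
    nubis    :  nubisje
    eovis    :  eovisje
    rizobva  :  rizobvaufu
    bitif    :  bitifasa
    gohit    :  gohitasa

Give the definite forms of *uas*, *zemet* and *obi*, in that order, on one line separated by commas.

uasje, zemetasa, obiufu

The suffix is conditioned by the final sound: -je when the stem ends in a sibilant (*nubis*, *eovis*); -asa when the stem ends in a non-sibilant consonant (*bitif*, *gohit*); -ufu when the stem ends in a vowel (*juoi*, *rizobva*).
The final sound of *uas* is /s/, which is a sibilant, so the suffix is -je, giving *uasje*.
*zemet*: final sound = /t/, a non-sibilant consonant → -asa → *zemetasa*.
*obi*: final sound = /i/, a vowel → -ufu → *obiufu*.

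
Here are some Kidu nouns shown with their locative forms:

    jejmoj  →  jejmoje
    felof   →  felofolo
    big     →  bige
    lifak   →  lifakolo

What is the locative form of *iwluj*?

The pattern is voicing of the final consonant: -olo when the stem ends in a voiceless consonant (*felof*, *lifak*); -e when the stem ends in a voiced consonant (*jejmoj*, *big*).
Since the final consonant of *iwluj* is /j/ (voiced), it takes -e, giving *iwluje*.

iwluje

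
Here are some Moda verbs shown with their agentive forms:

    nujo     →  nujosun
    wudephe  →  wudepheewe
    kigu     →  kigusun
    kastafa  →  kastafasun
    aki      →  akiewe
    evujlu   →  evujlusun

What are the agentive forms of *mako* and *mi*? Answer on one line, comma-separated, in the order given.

makosun, miewe

The alternation tracks the last vowel of the stem — -ewe when the last vowel of the stem is a front vowel (*wudephe*, *aki*); -sun when the last vowel of the stem is a back vowel (*nujo*, *kigu*, *kastafa*, *evujlu*).
*mako*: last vowel = /o/, a back vowel → -sun → *makosun*.
*mi* — last vowel /i/ (a front vowel) → -ewe → *miewe*.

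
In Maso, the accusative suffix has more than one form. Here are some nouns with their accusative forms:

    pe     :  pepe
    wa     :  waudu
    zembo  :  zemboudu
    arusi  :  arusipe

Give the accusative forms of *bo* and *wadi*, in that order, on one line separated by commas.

The suffix is conditioned by the last vowel: -pe when the last vowel of the stem is a front vowel (*pe*, *arusi*); -udu when the last vowel of the stem is a back vowel (*wa*, *zembo*).
*bo*: last vowel = /o/, a back vowel → -udu → *boudu*.
Since the last vowel of *wadi* is /i/ (a front vowel), it takes -pe, giving *wadipe*.

boudu, wadipe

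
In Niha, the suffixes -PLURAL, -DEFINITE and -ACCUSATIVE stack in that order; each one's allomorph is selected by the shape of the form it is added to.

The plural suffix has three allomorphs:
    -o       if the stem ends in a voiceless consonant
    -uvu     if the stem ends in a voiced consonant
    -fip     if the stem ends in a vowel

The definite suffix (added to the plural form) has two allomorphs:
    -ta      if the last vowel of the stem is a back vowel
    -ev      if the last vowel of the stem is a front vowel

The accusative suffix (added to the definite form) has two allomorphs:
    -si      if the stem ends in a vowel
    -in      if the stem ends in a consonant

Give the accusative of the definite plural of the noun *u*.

*u*: final sound = /u/, a vowel → -fip → *ufip*.
Since the last vowel of the plural form *ufip* is /i/ (a front vowel), it takes -ev, giving *ufipev*.
The definite form *ufipev* — final sound /v/ (a consonant) → -in → *ufipevin*.

ufipevin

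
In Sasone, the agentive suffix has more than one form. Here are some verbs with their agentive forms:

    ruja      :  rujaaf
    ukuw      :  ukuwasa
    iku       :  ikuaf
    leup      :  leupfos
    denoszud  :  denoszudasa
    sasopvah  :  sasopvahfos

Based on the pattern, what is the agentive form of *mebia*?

mebiaaf

Looking at the final sound of each stem: -fos when the stem ends in a voiceless consonant (*leup*, *sasopvah*); -asa when the stem ends in a voiced consonant (*ukuw*, *denoszud*); -af when the stem ends in a vowel (*ruja*, *iku*).
*mebia* — final sound /a/ (a vowel) → -af → *mebiaaf*.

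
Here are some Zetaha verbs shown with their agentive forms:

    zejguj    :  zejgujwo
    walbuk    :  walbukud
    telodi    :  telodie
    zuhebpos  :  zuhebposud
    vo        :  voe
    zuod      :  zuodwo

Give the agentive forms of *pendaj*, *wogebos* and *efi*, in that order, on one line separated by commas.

pendajwo, wogebosud, efie

The pattern is voicing of the final sound: -ud when the stem ends in a voiceless consonant (*walbuk*, *zuhebpos*); -wo when the stem ends in a voiced consonant (*zejguj*, *zuod*); -e when the stem ends in a vowel (*telodi*, *vo*).
*pendaj*: final sound = /j/, a voiced consonant → -wo → *pendajwo*.
*wogebos* — final sound /s/ (a voiceless consonant) → -ud → *wogebosud*.
*efi* — final sound /i/ (a vowel) → -e → *efie*.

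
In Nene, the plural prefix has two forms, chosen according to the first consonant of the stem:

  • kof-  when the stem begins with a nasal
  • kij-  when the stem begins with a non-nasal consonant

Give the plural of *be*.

*be* — first consonant /b/ (non-nasal) → kij- → *kijbe*.

kijbe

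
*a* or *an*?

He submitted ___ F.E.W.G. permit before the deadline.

an

The indefinite article is chosen by the initial *sound* of the following word, not its spelling.
The initialism *F.E.W.G.* is read letter by letter; the first letter, F, is pronounced /ɛf/, which begins with a vowel sound.
So the article is *an*: He submitted an F.E.W.G. permit before the deadline.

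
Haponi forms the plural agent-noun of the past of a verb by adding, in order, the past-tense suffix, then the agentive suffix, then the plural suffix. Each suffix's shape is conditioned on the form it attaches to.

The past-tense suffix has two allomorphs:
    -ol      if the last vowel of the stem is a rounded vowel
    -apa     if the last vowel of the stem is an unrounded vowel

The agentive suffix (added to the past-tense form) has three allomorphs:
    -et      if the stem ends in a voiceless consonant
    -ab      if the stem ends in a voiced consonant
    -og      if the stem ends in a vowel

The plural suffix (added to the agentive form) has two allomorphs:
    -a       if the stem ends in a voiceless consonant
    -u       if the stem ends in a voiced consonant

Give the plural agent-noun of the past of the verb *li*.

*li*: last vowel = /i/, an unrounded vowel → -apa → *liapa*.
The past-tense form *liapa*: final sound = /a/, a vowel → -og → *liapaog*.
Since the final consonant of the agentive form *liapaog* is /g/ (voiced), it takes -u, giving *liapaogu*.

liapaogu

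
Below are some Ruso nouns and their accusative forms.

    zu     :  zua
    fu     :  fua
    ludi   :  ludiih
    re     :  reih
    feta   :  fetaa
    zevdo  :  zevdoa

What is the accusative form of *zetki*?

zetkiih

Looking at the last vowel of each stem: -ih when the last vowel of the stem is a front vowel (*ludi*, *re*); -a when the last vowel of the stem is a back vowel (*zu*, *fu*, *feta*, *zevdo*).
The last vowel of *zetki* is /i/, which is a front vowel, so the suffix is -ih, giving *zetkiih*.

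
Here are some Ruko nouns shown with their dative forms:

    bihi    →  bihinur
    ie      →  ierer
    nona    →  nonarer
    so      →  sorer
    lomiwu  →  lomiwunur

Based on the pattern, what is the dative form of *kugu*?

kugunur

The suffix is conditioned by the last vowel: -nur when the last vowel of the stem is a high vowel (*bihi*, *lomiwu*); -rer when the last vowel of the stem is a non-high vowel (*ie*, *nona*, *so*).
*kugu*: last vowel = /u/, a high vowel → -nur → *kugunur*.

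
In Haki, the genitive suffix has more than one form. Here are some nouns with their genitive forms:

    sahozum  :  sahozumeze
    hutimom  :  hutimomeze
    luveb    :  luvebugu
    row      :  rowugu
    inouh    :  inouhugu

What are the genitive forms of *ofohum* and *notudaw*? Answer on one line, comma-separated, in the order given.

The pattern is nasality of the final consonant: -eze when the stem ends in a nasal (*sahozum*, *hutimom*); -ugu when the stem ends in a non-nasal consonant (*luveb*, *row*, *inouh*).
*ofohum* — final consonant /m/ (a nasal) → -eze → *ofohumeze*.
Since the final consonant of *notudaw* is /w/ (non-nasal), it takes -ugu, giving *notudawugu*.

ofohumeze, notudawugu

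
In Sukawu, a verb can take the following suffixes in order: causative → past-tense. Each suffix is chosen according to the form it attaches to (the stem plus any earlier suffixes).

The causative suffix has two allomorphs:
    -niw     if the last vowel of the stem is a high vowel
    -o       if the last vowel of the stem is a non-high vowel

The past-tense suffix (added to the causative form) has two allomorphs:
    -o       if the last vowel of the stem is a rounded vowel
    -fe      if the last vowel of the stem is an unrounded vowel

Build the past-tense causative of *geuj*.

geujniwfe

*geuj* — last vowel /u/ (a high vowel) → -niw → *geujniw*.
The causative form *geujniw* — last vowel /i/ (an unrounded vowel) → -fe → *geujniwfe*.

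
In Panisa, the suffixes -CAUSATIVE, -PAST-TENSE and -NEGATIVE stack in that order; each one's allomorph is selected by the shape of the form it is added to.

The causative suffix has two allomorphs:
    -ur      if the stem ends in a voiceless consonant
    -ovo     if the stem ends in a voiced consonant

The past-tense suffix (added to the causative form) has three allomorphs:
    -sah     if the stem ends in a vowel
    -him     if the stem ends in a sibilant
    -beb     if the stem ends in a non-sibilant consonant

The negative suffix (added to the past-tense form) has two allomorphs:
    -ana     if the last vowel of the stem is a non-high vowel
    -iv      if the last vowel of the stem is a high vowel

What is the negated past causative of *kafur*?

kafurovosahana

Since the final consonant of *kafur* is /r/ (voiced), it takes -ovo, giving *kafurovo*.
The causative form *kafurovo* — final sound /o/ (a vowel) → -sah → *kafurovosah*.
The last vowel of the past-tense form *kafurovosah* is /a/, which is a non-high vowel, so the negative suffix is -ana, giving *kafurovosahana*.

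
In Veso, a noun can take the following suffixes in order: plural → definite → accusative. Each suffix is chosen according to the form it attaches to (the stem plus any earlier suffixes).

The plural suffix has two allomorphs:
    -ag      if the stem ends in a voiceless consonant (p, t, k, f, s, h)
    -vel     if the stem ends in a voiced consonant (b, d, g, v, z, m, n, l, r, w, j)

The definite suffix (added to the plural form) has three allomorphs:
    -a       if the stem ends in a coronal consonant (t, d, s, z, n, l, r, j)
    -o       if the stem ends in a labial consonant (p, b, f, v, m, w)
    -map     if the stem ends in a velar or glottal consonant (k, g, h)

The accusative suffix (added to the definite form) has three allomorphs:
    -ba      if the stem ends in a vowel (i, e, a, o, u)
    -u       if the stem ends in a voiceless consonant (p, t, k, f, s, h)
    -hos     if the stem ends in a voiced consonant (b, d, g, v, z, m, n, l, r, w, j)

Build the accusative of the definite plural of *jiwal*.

*jiwal* — final consonant /l/ (voiced) → -vel → *jiwalvel*.
The plural form *jiwalvel* — final consonant /l/ (coronal) → -a → *jiwalvela*.
The definite form *jiwalvela*: final sound = /a/, a vowel → -ba → *jiwalvelaba*.

jiwalvelaba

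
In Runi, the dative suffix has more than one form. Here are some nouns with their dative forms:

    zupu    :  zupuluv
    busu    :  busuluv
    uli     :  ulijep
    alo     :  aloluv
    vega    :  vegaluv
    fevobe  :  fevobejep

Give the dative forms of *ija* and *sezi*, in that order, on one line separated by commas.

Looking at the last vowel of each stem: -jep when the last vowel of the stem is a front vowel (*uli*, *fevobe*); -luv when the last vowel of the stem is a back vowel (*zupu*, *busu*, *alo*, *vega*).
*ija*: last vowel = /a/, a back vowel → -luv → *ijaluv*.
*sezi*: last vowel = /i/, a front vowel → -jep → *sezijep*.

ijaluv, sezijep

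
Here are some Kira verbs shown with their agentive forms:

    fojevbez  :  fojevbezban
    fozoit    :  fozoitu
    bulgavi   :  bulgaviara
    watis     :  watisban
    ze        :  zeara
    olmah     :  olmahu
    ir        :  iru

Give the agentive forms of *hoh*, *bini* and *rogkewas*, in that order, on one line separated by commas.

Looking at the final sound of each stem: -ban when the stem ends in a sibilant (*fojevbez*, *watis*); -u when the stem ends in a non-sibilant consonant (*fozoit*, *olmah*, *ir*); -ara when the stem ends in a vowel (*bulgavi*, *ze*).
*hoh*: final sound = /h/, a non-sibilant consonant → -u → *hohu*.
*bini* — final sound /i/ (a vowel) → -ara → *biniara*.
Since the final sound of *rogkewas* is /s/ (a sibilant), it takes -ban, giving *rogkewasban*.

hohu, biniara, rogkewasban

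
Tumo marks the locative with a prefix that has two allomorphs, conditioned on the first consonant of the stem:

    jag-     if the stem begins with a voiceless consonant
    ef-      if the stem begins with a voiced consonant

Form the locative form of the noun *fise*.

jagfise

*fise*: first consonant = /f/, voiceless → jag- → *jagfise*.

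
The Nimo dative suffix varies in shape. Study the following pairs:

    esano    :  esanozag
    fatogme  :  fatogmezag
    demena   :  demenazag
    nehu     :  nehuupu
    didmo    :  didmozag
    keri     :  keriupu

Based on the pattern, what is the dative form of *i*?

Looking at the last vowel of each stem: -upu when the last vowel of the stem is a high vowel (*nehu*, *keri*); -zag when the last vowel of the stem is a non-high vowel (*esano*, *fatogme*, *demena*, *didmo*).
The last vowel of *i* is /i/, which is a high vowel, so the suffix is -upu, giving *iupu*.

iupu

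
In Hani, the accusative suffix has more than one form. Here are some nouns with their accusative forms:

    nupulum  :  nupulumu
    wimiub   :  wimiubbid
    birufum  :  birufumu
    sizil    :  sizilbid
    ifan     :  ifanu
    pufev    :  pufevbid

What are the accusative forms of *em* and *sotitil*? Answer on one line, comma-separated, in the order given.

emu, sotitilbid

The alternation tracks the final consonant of the stem — -u when the stem ends in a nasal (*nupulum*, *birufum*, *ifan*); -bid when the stem ends in a non-nasal consonant (*wimiub*, *sizil*, *pufev*).
The final consonant of *em* is /m/, which is a nasal, so the suffix is -u, giving *emu*.
*sotitil* — final consonant /l/ (non-nasal) → -bid → *sotitilbid*.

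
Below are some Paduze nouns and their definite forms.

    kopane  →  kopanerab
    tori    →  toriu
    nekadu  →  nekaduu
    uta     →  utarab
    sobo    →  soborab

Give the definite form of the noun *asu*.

asuu

Looking at the last vowel of each stem: -u when the last vowel of the stem is a high vowel (*tori*, *nekadu*); -rab when the last vowel of the stem is a non-high vowel (*kopane*, *uta*, *sobo*).
*asu* — last vowel /u/ (a high vowel) → -u → *asuu*.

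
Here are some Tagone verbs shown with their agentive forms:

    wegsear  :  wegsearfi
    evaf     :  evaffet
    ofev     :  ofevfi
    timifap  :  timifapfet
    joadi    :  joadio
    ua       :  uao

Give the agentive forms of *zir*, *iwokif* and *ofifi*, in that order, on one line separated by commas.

The pattern is voicing of the final sound: -fet when the stem ends in a voiceless consonant (*evaf*, *timifap*); -fi when the stem ends in a voiced consonant (*wegsear*, *ofev*); -o when the stem ends in a vowel (*joadi*, *ua*).
*zir* — final sound /r/ (a voiced consonant) → -fi → *zirfi*.
The final sound of *iwokif* is /f/, which is a voiceless consonant, so the suffix is -fet, giving *iwokiffet*.
The final sound of *ofifi* is /i/, which is a vowel, so the suffix is -o, giving *ofifio*.

zirfi, iwokiffet, ofifio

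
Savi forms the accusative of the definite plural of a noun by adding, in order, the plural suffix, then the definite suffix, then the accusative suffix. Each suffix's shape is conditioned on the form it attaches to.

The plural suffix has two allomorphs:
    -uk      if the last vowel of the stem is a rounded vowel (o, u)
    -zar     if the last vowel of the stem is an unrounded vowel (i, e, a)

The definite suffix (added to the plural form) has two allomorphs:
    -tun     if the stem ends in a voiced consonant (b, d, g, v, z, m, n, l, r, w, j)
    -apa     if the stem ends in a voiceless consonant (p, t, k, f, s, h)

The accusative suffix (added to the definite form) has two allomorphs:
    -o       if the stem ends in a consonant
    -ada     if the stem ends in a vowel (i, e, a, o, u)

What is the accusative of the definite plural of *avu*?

avuukapaada

*avu*: last vowel = /u/, a rounded vowel → -uk → *avuuk*.
The plural form *avuuk* — final consonant /k/ (voiceless) → -apa → *avuukapa*.
The final sound of the definite form *avuukapa* is /a/, which is a vowel, so the accusative suffix is -ada, giving *avuukapaada*.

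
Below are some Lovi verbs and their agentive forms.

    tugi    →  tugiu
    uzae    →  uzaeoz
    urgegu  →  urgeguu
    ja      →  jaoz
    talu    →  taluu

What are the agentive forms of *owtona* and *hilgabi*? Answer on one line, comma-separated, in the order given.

The alternation tracks the last vowel of the stem — -u when the last vowel of the stem is a high vowel (*tugi*, *urgegu*, *talu*); -oz when the last vowel of the stem is a non-high vowel (*uzae*, *ja*).
*owtona* — last vowel /a/ (a non-high vowel) → -oz → *owtonaoz*.
Since the last vowel of *hilgabi* is /i/ (a high vowel), it takes -u, giving *hilgabiu*.

owtonaoz, hilgabiu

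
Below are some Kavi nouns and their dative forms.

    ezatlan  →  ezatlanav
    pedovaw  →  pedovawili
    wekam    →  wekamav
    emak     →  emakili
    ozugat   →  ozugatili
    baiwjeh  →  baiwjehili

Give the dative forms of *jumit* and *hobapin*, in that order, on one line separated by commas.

Looking at the final consonant of each stem: -av when the stem ends in a nasal (*ezatlan*, *wekam*); -ili when the stem ends in a non-nasal consonant (*pedovaw*, *emak*, *ozugat*, *baiwjeh*).
*jumit*: final consonant = /t/, non-nasal → -ili → *jumitili*.
Since the final consonant of *hobapin* is /n/ (a nasal), it takes -av, giving *hobapinav*.

jumitili, hobapinav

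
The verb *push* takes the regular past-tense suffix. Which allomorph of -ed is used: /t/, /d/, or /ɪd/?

The stem *push* ends in a voiceless consonant other than /t/.
The -ed suffix is realized as /ɪd/ after /t, d/; as /t/ after other voiceless consonants; and as /d/ after other voiced sounds.
So -ed on *push* is pronounced /t/.

/t/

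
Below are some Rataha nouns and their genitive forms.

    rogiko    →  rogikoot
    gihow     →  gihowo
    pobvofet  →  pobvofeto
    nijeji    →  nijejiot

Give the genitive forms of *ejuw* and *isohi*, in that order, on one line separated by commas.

The alternation tracks the final sound of the stem — -o when the stem ends in a consonant (*gihow*, *pobvofet*); -ot when the stem ends in a vowel (*rogiko*, *nijeji*).
*ejuw*: final sound = /w/, a consonant → -o → *ejuwo*.
*isohi* — final sound /i/ (a vowel) → -ot → *isohiot*.

ejuwo, isohiot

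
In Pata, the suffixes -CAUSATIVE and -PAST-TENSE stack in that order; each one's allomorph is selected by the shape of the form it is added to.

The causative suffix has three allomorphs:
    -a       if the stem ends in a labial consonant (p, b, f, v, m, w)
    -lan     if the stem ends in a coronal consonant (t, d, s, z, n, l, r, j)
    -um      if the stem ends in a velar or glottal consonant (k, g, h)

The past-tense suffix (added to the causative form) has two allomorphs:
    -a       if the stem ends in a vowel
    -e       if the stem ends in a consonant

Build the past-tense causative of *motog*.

*motog*: final consonant = /g/, velar/glottal → -um → *motogum*.
The causative form *motogum*: final sound = /m/, a consonant → -e → *motogume*.

motogume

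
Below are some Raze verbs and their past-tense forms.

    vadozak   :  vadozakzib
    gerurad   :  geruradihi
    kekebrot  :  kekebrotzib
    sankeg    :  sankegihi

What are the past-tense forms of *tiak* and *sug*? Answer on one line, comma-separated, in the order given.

The pattern is voicing of the final consonant: -zib when the stem ends in a voiceless consonant (*vadozak*, *kekebrot*); -ihi when the stem ends in a voiced consonant (*gerurad*, *sankeg*).
The final consonant of *tiak* is /k/, which is voiceless, so the suffix is -zib, giving *tiakzib*.
*sug*: final consonant = /g/, voiced → -ihi → *sugihi*.

tiakzib, sugihi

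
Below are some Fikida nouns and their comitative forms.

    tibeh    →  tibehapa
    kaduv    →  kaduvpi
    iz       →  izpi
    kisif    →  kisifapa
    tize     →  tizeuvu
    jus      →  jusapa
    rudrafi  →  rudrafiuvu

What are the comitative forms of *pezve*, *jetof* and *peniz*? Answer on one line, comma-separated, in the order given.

The suffix is conditioned by the final sound: -apa when the stem ends in a voiceless consonant (*tibeh*, *kisif*, *jus*); -pi when the stem ends in a voiced consonant (*kaduv*, *iz*); -uvu when the stem ends in a vowel (*tize*, *rudrafi*).
The final sound of *pezve* is /e/, which is a vowel, so the suffix is -uvu, giving *pezveuvu*.
*jetof*: final sound = /f/, a voiceless consonant → -apa → *jetofapa*.
*peniz* — final sound /z/ (a voiced consonant) → -pi → *penizpi*.

pezveuvu, jetofapa, penizpi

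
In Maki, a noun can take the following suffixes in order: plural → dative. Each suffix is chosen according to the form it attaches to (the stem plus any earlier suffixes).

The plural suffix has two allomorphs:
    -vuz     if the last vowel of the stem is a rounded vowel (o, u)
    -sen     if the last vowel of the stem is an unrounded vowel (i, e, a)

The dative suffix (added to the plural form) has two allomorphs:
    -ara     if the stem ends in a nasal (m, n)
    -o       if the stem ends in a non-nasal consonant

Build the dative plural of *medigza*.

*medigza* — last vowel /a/ (an unrounded vowel) → -sen → *medigzasen*.
The plural form *medigzasen*: final consonant = /n/, a nasal → -ara → *medigzasenara*.

medigzasenara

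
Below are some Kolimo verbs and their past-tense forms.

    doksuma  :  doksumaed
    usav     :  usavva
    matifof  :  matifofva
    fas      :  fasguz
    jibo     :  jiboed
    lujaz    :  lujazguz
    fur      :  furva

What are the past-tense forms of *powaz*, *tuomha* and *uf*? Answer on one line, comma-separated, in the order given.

The suffix is conditioned by the final sound: -guz when the stem ends in a sibilant (*fas*, *lujaz*); -va when the stem ends in a non-sibilant consonant (*usav*, *matifof*, *fur*); -ed when the stem ends in a vowel (*doksuma*, *jibo*).
The final sound of *powaz* is /z/, which is a sibilant, so the suffix is -guz, giving *powazguz*.
Since the final sound of *tuomha* is /a/ (a vowel), it takes -ed, giving *tuomhaed*.
*uf*: final sound = /f/, a non-sibilant consonant → -va → *ufva*.

powazguz, tuomhaed, ufva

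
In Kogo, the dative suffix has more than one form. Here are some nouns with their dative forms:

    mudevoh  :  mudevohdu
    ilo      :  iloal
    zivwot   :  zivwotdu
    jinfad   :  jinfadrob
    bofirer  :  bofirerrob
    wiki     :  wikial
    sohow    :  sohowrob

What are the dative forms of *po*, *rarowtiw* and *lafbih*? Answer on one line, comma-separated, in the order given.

The suffix is conditioned by the final sound: -du when the stem ends in a voiceless consonant (*mudevoh*, *zivwot*); -rob when the stem ends in a voiced consonant (*jinfad*, *bofirer*, *sohow*); -al when the stem ends in a vowel (*ilo*, *wiki*).
*po* — final sound /o/ (a vowel) → -al → *poal*.
The final sound of *rarowtiw* is /w/, which is a voiced consonant, so the suffix is -rob, giving *rarowtiwrob*.
The final sound of *lafbih* is /h/, which is a voiceless consonant, so the suffix is -du, giving *lafbihdu*.

poal, rarowtiwrob, lafbihdu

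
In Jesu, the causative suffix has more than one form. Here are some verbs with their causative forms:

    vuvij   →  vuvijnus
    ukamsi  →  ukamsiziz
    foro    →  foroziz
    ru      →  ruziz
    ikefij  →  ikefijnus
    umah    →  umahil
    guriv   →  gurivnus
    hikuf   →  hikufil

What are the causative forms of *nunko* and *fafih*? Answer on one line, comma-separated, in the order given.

The alternation tracks the final sound of the stem — -il when the stem ends in a voiceless consonant (*umah*, *hikuf*); -nus when the stem ends in a voiced consonant (*vuvij*, *ikefij*, *guriv*); -ziz when the stem ends in a vowel (*ukamsi*, *foro*, *ru*).
*nunko*: final sound = /o/, a vowel → -ziz → *nunkoziz*.
The final sound of *fafih* is /h/, which is a voiceless consonant, so the suffix is -il, giving *fafihil*.

nunkoziz, fafihil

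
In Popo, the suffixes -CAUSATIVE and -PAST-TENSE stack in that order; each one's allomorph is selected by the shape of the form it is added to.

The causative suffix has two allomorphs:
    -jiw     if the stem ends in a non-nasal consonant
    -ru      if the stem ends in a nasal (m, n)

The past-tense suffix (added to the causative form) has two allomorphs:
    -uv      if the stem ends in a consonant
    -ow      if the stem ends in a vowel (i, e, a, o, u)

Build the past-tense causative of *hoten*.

hotenruow

*hoten* — final consonant /n/ (a nasal) → -ru → *hotenru*.
The causative form *hotenru* — final sound /u/ (a vowel) → -ow → *hotenruow*.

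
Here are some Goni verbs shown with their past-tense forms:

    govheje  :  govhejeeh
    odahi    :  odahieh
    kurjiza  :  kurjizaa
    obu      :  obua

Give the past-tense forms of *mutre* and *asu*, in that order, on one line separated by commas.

The pattern is front/back vowel harmony: -eh when the last vowel of the stem is a front vowel (*govheje*, *odahi*); -a when the last vowel of the stem is a back vowel (*kurjiza*, *obu*).
*mutre* — last vowel /e/ (a front vowel) → -eh → *mutreeh*.
*asu* — last vowel /u/ (a back vowel) → -a → *asua*.

mutreeh, asua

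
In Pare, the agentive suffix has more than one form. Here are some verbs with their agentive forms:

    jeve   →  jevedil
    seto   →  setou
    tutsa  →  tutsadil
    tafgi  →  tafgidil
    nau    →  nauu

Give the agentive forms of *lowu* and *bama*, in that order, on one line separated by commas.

Looking at the last vowel of each stem: -u when the last vowel of the stem is a rounded vowel (*seto*, *nau*); -dil when the last vowel of the stem is an unrounded vowel (*jeve*, *tutsa*, *tafgi*).
Since the last vowel of *lowu* is /u/ (a rounded vowel), it takes -u, giving *lowuu*.
*bama*: last vowel = /a/, an unrounded vowel → -dil → *bamadil*.

lowuu, bamadil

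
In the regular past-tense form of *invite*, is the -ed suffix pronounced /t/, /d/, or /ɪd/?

The stem *invite* ends in /t/ or /d/.
The -ed suffix is realized as /ɪd/ after /t, d/; as /t/ after other voiceless consonants; and as /d/ after other voiced sounds.
So -ed on *invite* is pronounced /ɪd/.

/ɪd/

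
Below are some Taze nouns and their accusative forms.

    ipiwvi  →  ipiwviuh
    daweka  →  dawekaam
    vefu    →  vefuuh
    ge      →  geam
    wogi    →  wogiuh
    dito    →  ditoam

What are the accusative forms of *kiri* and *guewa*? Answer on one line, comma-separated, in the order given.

The suffix is conditioned by the last vowel: -uh when the last vowel of the stem is a high vowel (*ipiwvi*, *vefu*, *wogi*); -am when the last vowel of the stem is a non-high vowel (*daweka*, *ge*, *dito*).
*kiri* — last vowel /i/ (a high vowel) → -uh → *kiriuh*.
Since the last vowel of *guewa* is /a/ (a non-high vowel), it takes -am, giving *guewaam*.

kiriuh, guewaam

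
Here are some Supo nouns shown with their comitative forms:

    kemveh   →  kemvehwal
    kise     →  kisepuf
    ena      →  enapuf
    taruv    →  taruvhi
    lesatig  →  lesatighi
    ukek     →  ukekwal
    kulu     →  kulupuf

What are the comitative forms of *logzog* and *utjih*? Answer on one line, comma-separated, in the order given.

The alternation tracks the final sound of the stem — -wal when the stem ends in a voiceless consonant (*kemveh*, *ukek*); -hi when the stem ends in a voiced consonant (*taruv*, *lesatig*); -puf when the stem ends in a vowel (*kise*, *ena*, *kulu*).
Since the final sound of *logzog* is /g/ (a voiced consonant), it takes -hi, giving *logzoghi*.
*utjih* — final sound /h/ (a voiceless consonant) → -wal → *utjihwal*.

logzoghi, utjihwal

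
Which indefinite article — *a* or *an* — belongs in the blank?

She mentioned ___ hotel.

The indefinite article is chosen by the initial *sound* of the following word, not its spelling.
*hotel* begins with the sound /h/ (h is pronounced) — a consonant sound.
So the article is *a*: She mentioned a hotel.

a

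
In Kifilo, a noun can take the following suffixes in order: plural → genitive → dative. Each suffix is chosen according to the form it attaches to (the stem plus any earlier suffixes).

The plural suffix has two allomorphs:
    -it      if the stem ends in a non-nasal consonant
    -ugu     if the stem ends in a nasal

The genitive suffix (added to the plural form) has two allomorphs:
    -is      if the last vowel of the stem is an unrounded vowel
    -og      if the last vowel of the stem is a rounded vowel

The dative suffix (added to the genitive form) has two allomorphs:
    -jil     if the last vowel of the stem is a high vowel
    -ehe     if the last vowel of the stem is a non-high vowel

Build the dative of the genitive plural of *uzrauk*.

*uzrauk* — final consonant /k/ (non-nasal) → -it → *uzraukit*.
Since the last vowel of the plural form *uzraukit* is /i/ (an unrounded vowel), it takes -is, giving *uzraukitis*.
The genitive form *uzraukitis* — last vowel /i/ (a high vowel) → -jil → *uzraukitisjil*.

uzraukitisjil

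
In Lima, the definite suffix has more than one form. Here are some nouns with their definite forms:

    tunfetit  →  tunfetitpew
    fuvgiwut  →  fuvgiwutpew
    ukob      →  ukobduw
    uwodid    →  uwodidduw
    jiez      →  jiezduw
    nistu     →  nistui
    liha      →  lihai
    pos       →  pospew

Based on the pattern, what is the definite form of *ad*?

The pattern is voicing of the final sound: -pew when the stem ends in a voiceless consonant (*tunfetit*, *fuvgiwut*, *pos*); -duw when the stem ends in a voiced consonant (*ukob*, *uwodid*, *jiez*); -i when the stem ends in a vowel (*nistu*, *liha*).
The final sound of *ad* is /d/, which is a voiced consonant, so the suffix is -duw, giving *adduw*.

adduw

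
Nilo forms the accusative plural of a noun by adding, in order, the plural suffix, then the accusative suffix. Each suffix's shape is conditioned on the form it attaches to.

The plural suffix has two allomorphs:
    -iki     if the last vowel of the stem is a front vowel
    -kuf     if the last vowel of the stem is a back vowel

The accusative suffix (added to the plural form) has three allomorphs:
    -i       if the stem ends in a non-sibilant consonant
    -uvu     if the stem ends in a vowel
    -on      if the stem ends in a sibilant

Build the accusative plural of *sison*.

sisonkufi

Since the last vowel of *sison* is /o/ (a back vowel), it takes -kuf, giving *sisonkuf*.
The plural form *sisonkuf*: final sound = /f/, a non-sibilant consonant → -i → *sisonkufi*.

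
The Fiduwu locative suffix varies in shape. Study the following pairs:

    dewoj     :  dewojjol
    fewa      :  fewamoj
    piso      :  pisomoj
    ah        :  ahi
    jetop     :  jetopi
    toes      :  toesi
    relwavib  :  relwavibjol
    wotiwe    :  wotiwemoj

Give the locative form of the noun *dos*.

The suffix is conditioned by the final sound: -i when the stem ends in a voiceless consonant (*ah*, *jetop*, *toes*); -jol when the stem ends in a voiced consonant (*dewoj*, *relwavib*); -moj when the stem ends in a vowel (*fewa*, *piso*, *wotiwe*).
*dos* — final sound /s/ (a voiceless consonant) → -i → *dosi*.

dosi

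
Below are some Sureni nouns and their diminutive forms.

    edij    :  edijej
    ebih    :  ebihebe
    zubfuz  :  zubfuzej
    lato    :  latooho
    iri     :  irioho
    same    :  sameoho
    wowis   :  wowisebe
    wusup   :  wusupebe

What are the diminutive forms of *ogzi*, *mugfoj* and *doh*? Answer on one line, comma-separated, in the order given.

ogzioho, mugfojej, dohebe

The pattern is voicing of the final sound: -ebe when the stem ends in a voiceless consonant (*ebih*, *wowis*, *wusup*); -ej when the stem ends in a voiced consonant (*edij*, *zubfuz*); -oho when the stem ends in a vowel (*lato*, *iri*, *same*).
*ogzi*: final sound = /i/, a vowel → -oho → *ogzioho*.
The final sound of *mugfoj* is /j/, which is a voiced consonant, so the suffix is -ej, giving *mugfojej*.
The final sound of *doh* is /h/, which is a voiceless consonant, so the suffix is -ebe, giving *dohebe*.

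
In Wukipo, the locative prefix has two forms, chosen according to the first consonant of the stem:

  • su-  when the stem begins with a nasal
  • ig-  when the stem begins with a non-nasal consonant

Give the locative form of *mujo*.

*mujo* — first consonant /m/ (a nasal) → su- → *sumujo*.

sumujo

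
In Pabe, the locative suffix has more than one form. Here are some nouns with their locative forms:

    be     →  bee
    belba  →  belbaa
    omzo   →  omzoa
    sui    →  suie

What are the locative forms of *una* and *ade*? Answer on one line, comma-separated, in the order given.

unaa, adee

Looking at the last vowel of each stem: -e when the last vowel of the stem is a front vowel (*be*, *sui*); -a when the last vowel of the stem is a back vowel (*belba*, *omzo*).
The last vowel of *una* is /a/, which is a back vowel, so the suffix is -a, giving *unaa*.
*ade*: last vowel = /e/, a front vowel → -e → *adee*.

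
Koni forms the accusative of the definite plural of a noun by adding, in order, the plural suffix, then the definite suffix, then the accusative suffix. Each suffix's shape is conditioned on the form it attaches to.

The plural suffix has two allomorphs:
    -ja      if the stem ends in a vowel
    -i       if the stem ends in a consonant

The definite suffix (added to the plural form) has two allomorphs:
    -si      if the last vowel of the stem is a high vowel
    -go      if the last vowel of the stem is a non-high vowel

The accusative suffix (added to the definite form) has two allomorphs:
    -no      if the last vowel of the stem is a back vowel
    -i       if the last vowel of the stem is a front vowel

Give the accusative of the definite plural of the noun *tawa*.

tawajagono

*tawa*: final sound = /a/, a vowel → -ja → *tawaja*.
The plural form *tawaja* — last vowel /a/ (a non-high vowel) → -go → *tawajago*.
The definite form *tawajago* — last vowel /o/ (a back vowel) → -no → *tawajagono*.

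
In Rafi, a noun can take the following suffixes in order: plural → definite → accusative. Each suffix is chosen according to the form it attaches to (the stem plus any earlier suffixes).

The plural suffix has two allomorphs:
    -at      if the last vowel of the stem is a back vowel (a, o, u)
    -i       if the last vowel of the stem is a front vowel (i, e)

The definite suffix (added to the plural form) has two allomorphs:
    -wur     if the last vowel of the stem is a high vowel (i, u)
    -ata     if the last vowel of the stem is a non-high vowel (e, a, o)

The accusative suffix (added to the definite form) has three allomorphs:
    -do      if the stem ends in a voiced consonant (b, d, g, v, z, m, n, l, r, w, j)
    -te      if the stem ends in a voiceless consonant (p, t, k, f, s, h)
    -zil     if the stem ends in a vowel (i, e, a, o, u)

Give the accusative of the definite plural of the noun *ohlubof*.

ohlubofatatazil

*ohlubof*: last vowel = /o/, a back vowel → -at → *ohlubofat*.
The plural form *ohlubofat*: last vowel = /a/, a non-high vowel → -ata → *ohlubofatata*.
The definite form *ohlubofatata* — final sound /a/ (a vowel) → -zil → *ohlubofatatazil*.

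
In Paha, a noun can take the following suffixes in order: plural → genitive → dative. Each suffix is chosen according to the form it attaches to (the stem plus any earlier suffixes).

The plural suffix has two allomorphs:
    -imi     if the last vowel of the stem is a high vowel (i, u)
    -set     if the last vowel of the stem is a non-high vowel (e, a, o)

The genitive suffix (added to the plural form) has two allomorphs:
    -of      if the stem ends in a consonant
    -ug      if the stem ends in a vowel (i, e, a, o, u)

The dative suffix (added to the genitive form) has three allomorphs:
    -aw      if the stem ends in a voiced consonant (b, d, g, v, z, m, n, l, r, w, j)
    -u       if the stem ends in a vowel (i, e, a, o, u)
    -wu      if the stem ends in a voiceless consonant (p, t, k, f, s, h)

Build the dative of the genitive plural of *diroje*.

dirojesetofwu

The last vowel of *diroje* is /e/, which is a non-high vowel, so the plural suffix is -set, giving *dirojeset*.
The final sound of the plural form *dirojeset* is /t/, which is a consonant, so the genitive suffix is -of, giving *dirojesetof*.
Since the final sound of the genitive form *dirojesetof* is /f/ (a voiceless consonant), it takes -wu, giving *dirojesetofwu*.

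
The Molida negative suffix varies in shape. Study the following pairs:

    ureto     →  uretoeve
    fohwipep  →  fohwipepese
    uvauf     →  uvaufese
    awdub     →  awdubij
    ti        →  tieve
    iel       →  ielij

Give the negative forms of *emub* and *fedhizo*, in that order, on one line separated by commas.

emubij, fedhizoeve

Looking at the final sound of each stem: -ese when the stem ends in a voiceless consonant (*fohwipep*, *uvauf*); -ij when the stem ends in a voiced consonant (*awdub*, *iel*); -eve when the stem ends in a vowel (*ureto*, *ti*).
*emub*: final sound = /b/, a voiced consonant → -ij → *emubij*.
*fedhizo*: final sound = /o/, a vowel → -eve → *fedhizoeve*.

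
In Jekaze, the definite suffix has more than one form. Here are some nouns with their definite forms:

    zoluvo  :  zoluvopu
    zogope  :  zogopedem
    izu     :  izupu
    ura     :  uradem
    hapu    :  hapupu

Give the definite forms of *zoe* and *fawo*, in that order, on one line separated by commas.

The suffix is conditioned by the last vowel: -pu when the last vowel of the stem is a rounded vowel (*zoluvo*, *izu*, *hapu*); -dem when the last vowel of the stem is an unrounded vowel (*zogope*, *ura*).
Since the last vowel of *zoe* is /e/ (an unrounded vowel), it takes -dem, giving *zoedem*.
The last vowel of *fawo* is /o/, which is a rounded vowel, so the suffix is -pu, giving *fawopu*.

zoedem, fawopu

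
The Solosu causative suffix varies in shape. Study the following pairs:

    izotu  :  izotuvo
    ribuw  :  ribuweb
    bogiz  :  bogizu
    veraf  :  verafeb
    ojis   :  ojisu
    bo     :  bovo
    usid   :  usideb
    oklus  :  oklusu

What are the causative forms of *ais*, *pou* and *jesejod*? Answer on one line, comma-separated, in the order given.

Looking at the final sound of each stem: -u when the stem ends in a sibilant (*bogiz*, *ojis*, *oklus*); -eb when the stem ends in a non-sibilant consonant (*ribuw*, *veraf*, *usid*); -vo when the stem ends in a vowel (*izotu*, *bo*).
*ais* — final sound /s/ (a sibilant) → -u → *aisu*.
*pou*: final sound = /u/, a vowel → -vo → *pouvo*.
The final sound of *jesejod* is /d/, which is a non-sibilant consonant, so the suffix is -eb, giving *jesejodeb*.

aisu, pouvo, jesejodeb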